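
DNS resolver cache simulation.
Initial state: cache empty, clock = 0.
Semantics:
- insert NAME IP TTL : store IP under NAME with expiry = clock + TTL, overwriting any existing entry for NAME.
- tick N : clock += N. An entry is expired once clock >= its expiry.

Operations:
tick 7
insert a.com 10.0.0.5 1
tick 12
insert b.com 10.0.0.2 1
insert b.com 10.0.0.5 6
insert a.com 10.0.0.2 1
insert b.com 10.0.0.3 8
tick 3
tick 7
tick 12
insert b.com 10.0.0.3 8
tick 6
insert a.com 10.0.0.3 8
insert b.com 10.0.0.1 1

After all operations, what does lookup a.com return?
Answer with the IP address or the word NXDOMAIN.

Answer: 10.0.0.3

Derivation:
Op 1: tick 7 -> clock=7.
Op 2: insert a.com -> 10.0.0.5 (expiry=7+1=8). clock=7
Op 3: tick 12 -> clock=19. purged={a.com}
Op 4: insert b.com -> 10.0.0.2 (expiry=19+1=20). clock=19
Op 5: insert b.com -> 10.0.0.5 (expiry=19+6=25). clock=19
Op 6: insert a.com -> 10.0.0.2 (expiry=19+1=20). clock=19
Op 7: insert b.com -> 10.0.0.3 (expiry=19+8=27). clock=19
Op 8: tick 3 -> clock=22. purged={a.com}
Op 9: tick 7 -> clock=29. purged={b.com}
Op 10: tick 12 -> clock=41.
Op 11: insert b.com -> 10.0.0.3 (expiry=41+8=49). clock=41
Op 12: tick 6 -> clock=47.
Op 13: insert a.com -> 10.0.0.3 (expiry=47+8=55). clock=47
Op 14: insert b.com -> 10.0.0.1 (expiry=47+1=48). clock=47
lookup a.com: present, ip=10.0.0.3 expiry=55 > clock=47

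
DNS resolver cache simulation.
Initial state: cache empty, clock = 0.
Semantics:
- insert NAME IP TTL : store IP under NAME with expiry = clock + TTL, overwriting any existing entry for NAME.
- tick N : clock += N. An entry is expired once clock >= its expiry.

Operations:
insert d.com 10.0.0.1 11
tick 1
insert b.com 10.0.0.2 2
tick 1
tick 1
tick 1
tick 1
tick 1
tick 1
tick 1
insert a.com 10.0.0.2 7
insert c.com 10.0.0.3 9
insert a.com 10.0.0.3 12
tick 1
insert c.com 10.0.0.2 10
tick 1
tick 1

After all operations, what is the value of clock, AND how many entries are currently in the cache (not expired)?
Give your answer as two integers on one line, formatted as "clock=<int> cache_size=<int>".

Answer: clock=11 cache_size=2

Derivation:
Op 1: insert d.com -> 10.0.0.1 (expiry=0+11=11). clock=0
Op 2: tick 1 -> clock=1.
Op 3: insert b.com -> 10.0.0.2 (expiry=1+2=3). clock=1
Op 4: tick 1 -> clock=2.
Op 5: tick 1 -> clock=3. purged={b.com}
Op 6: tick 1 -> clock=4.
Op 7: tick 1 -> clock=5.
Op 8: tick 1 -> clock=6.
Op 9: tick 1 -> clock=7.
Op 10: tick 1 -> clock=8.
Op 11: insert a.com -> 10.0.0.2 (expiry=8+7=15). clock=8
Op 12: insert c.com -> 10.0.0.3 (expiry=8+9=17). clock=8
Op 13: insert a.com -> 10.0.0.3 (expiry=8+12=20). clock=8
Op 14: tick 1 -> clock=9.
Op 15: insert c.com -> 10.0.0.2 (expiry=9+10=19). clock=9
Op 16: tick 1 -> clock=10.
Op 17: tick 1 -> clock=11. purged={d.com}
Final clock = 11
Final cache (unexpired): {a.com,c.com} -> size=2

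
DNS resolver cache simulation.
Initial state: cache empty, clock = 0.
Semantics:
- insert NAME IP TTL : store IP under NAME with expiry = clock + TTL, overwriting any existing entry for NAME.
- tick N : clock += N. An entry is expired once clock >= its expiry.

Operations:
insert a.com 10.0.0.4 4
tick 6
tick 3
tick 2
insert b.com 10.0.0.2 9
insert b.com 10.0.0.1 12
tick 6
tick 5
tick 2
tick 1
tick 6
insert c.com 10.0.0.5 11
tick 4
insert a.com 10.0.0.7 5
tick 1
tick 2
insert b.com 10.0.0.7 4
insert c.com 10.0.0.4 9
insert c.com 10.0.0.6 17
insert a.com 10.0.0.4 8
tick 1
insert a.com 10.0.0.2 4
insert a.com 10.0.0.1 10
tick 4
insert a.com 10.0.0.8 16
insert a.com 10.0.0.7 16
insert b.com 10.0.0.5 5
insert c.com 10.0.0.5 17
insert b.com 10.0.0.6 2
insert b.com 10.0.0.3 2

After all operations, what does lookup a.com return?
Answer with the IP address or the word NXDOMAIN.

Answer: 10.0.0.7

Derivation:
Op 1: insert a.com -> 10.0.0.4 (expiry=0+4=4). clock=0
Op 2: tick 6 -> clock=6. purged={a.com}
Op 3: tick 3 -> clock=9.
Op 4: tick 2 -> clock=11.
Op 5: insert b.com -> 10.0.0.2 (expiry=11+9=20). clock=11
Op 6: insert b.com -> 10.0.0.1 (expiry=11+12=23). clock=11
Op 7: tick 6 -> clock=17.
Op 8: tick 5 -> clock=22.
Op 9: tick 2 -> clock=24. purged={b.com}
Op 10: tick 1 -> clock=25.
Op 11: tick 6 -> clock=31.
Op 12: insert c.com -> 10.0.0.5 (expiry=31+11=42). clock=31
Op 13: tick 4 -> clock=35.
Op 14: insert a.com -> 10.0.0.7 (expiry=35+5=40). clock=35
Op 15: tick 1 -> clock=36.
Op 16: tick 2 -> clock=38.
Op 17: insert b.com -> 10.0.0.7 (expiry=38+4=42). clock=38
Op 18: insert c.com -> 10.0.0.4 (expiry=38+9=47). clock=38
Op 19: insert c.com -> 10.0.0.6 (expiry=38+17=55). clock=38
Op 20: insert a.com -> 10.0.0.4 (expiry=38+8=46). clock=38
Op 21: tick 1 -> clock=39.
Op 22: insert a.com -> 10.0.0.2 (expiry=39+4=43). clock=39
Op 23: insert a.com -> 10.0.0.1 (expiry=39+10=49). clock=39
Op 24: tick 4 -> clock=43. purged={b.com}
Op 25: insert a.com -> 10.0.0.8 (expiry=43+16=59). clock=43
Op 26: insert a.com -> 10.0.0.7 (expiry=43+16=59). clock=43
Op 27: insert b.com -> 10.0.0.5 (expiry=43+5=48). clock=43
Op 28: insert c.com -> 10.0.0.5 (expiry=43+17=60). clock=43
Op 29: insert b.com -> 10.0.0.6 (expiry=43+2=45). clock=43
Op 30: insert b.com -> 10.0.0.3 (expiry=43+2=45). clock=43
lookup a.com: present, ip=10.0.0.7 expiry=59 > clock=43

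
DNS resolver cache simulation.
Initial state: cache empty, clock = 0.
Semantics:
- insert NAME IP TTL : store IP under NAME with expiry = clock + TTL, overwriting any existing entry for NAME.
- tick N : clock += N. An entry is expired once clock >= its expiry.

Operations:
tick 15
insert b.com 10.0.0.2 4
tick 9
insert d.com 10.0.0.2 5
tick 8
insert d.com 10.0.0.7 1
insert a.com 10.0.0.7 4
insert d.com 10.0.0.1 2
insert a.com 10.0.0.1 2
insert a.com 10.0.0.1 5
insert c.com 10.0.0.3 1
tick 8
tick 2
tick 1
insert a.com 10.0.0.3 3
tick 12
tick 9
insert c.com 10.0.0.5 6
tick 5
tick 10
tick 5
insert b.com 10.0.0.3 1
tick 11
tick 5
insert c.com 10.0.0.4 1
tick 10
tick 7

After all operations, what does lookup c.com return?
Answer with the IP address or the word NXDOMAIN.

Op 1: tick 15 -> clock=15.
Op 2: insert b.com -> 10.0.0.2 (expiry=15+4=19). clock=15
Op 3: tick 9 -> clock=24. purged={b.com}
Op 4: insert d.com -> 10.0.0.2 (expiry=24+5=29). clock=24
Op 5: tick 8 -> clock=32. purged={d.com}
Op 6: insert d.com -> 10.0.0.7 (expiry=32+1=33). clock=32
Op 7: insert a.com -> 10.0.0.7 (expiry=32+4=36). clock=32
Op 8: insert d.com -> 10.0.0.1 (expiry=32+2=34). clock=32
Op 9: insert a.com -> 10.0.0.1 (expiry=32+2=34). clock=32
Op 10: insert a.com -> 10.0.0.1 (expiry=32+5=37). clock=32
Op 11: insert c.com -> 10.0.0.3 (expiry=32+1=33). clock=32
Op 12: tick 8 -> clock=40. purged={a.com,c.com,d.com}
Op 13: tick 2 -> clock=42.
Op 14: tick 1 -> clock=43.
Op 15: insert a.com -> 10.0.0.3 (expiry=43+3=46). clock=43
Op 16: tick 12 -> clock=55. purged={a.com}
Op 17: tick 9 -> clock=64.
Op 18: insert c.com -> 10.0.0.5 (expiry=64+6=70). clock=64
Op 19: tick 5 -> clock=69.
Op 20: tick 10 -> clock=79. purged={c.com}
Op 21: tick 5 -> clock=84.
Op 22: insert b.com -> 10.0.0.3 (expiry=84+1=85). clock=84
Op 23: tick 11 -> clock=95. purged={b.com}
Op 24: tick 5 -> clock=100.
Op 25: insert c.com -> 10.0.0.4 (expiry=100+1=101). clock=100
Op 26: tick 10 -> clock=110. purged={c.com}
Op 27: tick 7 -> clock=117.
lookup c.com: not in cache (expired or never inserted)

Answer: NXDOMAIN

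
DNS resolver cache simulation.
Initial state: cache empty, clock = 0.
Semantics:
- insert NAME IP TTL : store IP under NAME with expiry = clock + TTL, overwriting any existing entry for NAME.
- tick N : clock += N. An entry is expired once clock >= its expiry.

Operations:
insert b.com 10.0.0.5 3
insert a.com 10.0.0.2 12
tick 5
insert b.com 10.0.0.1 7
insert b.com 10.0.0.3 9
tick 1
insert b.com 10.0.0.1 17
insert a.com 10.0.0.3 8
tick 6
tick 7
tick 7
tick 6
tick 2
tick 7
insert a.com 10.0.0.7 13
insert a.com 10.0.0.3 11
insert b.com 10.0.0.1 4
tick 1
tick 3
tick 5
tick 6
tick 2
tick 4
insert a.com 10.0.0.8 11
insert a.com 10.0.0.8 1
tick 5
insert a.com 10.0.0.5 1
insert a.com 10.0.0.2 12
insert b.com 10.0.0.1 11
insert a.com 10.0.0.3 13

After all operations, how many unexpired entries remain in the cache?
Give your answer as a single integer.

Answer: 2

Derivation:
Op 1: insert b.com -> 10.0.0.5 (expiry=0+3=3). clock=0
Op 2: insert a.com -> 10.0.0.2 (expiry=0+12=12). clock=0
Op 3: tick 5 -> clock=5. purged={b.com}
Op 4: insert b.com -> 10.0.0.1 (expiry=5+7=12). clock=5
Op 5: insert b.com -> 10.0.0.3 (expiry=5+9=14). clock=5
Op 6: tick 1 -> clock=6.
Op 7: insert b.com -> 10.0.0.1 (expiry=6+17=23). clock=6
Op 8: insert a.com -> 10.0.0.3 (expiry=6+8=14). clock=6
Op 9: tick 6 -> clock=12.
Op 10: tick 7 -> clock=19. purged={a.com}
Op 11: tick 7 -> clock=26. purged={b.com}
Op 12: tick 6 -> clock=32.
Op 13: tick 2 -> clock=34.
Op 14: tick 7 -> clock=41.
Op 15: insert a.com -> 10.0.0.7 (expiry=41+13=54). clock=41
Op 16: insert a.com -> 10.0.0.3 (expiry=41+11=52). clock=41
Op 17: insert b.com -> 10.0.0.1 (expiry=41+4=45). clock=41
Op 18: tick 1 -> clock=42.
Op 19: tick 3 -> clock=45. purged={b.com}
Op 20: tick 5 -> clock=50.
Op 21: tick 6 -> clock=56. purged={a.com}
Op 22: tick 2 -> clock=58.
Op 23: tick 4 -> clock=62.
Op 24: insert a.com -> 10.0.0.8 (expiry=62+11=73). clock=62
Op 25: insert a.com -> 10.0.0.8 (expiry=62+1=63). clock=62
Op 26: tick 5 -> clock=67. purged={a.com}
Op 27: insert a.com -> 10.0.0.5 (expiry=67+1=68). clock=67
Op 28: insert a.com -> 10.0.0.2 (expiry=67+12=79). clock=67
Op 29: insert b.com -> 10.0.0.1 (expiry=67+11=78). clock=67
Op 30: insert a.com -> 10.0.0.3 (expiry=67+13=80). clock=67
Final cache (unexpired): {a.com,b.com} -> size=2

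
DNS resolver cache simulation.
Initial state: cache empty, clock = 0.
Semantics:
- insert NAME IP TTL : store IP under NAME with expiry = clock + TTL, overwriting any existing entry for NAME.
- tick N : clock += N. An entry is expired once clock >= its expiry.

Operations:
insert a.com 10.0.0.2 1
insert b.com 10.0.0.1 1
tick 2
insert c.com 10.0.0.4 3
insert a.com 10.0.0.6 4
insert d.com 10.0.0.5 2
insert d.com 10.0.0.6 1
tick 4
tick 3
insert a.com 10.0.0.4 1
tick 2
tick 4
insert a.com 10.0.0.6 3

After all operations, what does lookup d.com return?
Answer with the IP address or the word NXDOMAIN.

Answer: NXDOMAIN

Derivation:
Op 1: insert a.com -> 10.0.0.2 (expiry=0+1=1). clock=0
Op 2: insert b.com -> 10.0.0.1 (expiry=0+1=1). clock=0
Op 3: tick 2 -> clock=2. purged={a.com,b.com}
Op 4: insert c.com -> 10.0.0.4 (expiry=2+3=5). clock=2
Op 5: insert a.com -> 10.0.0.6 (expiry=2+4=6). clock=2
Op 6: insert d.com -> 10.0.0.5 (expiry=2+2=4). clock=2
Op 7: insert d.com -> 10.0.0.6 (expiry=2+1=3). clock=2
Op 8: tick 4 -> clock=6. purged={a.com,c.com,d.com}
Op 9: tick 3 -> clock=9.
Op 10: insert a.com -> 10.0.0.4 (expiry=9+1=10). clock=9
Op 11: tick 2 -> clock=11. purged={a.com}
Op 12: tick 4 -> clock=15.
Op 13: insert a.com -> 10.0.0.6 (expiry=15+3=18). clock=15
lookup d.com: not in cache (expired or never inserted)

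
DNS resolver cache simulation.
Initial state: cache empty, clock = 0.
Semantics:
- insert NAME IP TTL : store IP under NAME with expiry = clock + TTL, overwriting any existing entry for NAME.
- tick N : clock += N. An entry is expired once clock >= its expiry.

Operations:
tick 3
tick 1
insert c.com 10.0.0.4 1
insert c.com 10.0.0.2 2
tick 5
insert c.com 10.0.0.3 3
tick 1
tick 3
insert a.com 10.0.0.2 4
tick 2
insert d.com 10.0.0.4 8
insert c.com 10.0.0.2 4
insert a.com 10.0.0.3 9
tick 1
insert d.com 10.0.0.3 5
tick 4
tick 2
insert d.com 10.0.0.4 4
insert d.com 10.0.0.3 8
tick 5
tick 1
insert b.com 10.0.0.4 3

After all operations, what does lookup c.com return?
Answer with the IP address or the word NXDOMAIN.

Answer: NXDOMAIN

Derivation:
Op 1: tick 3 -> clock=3.
Op 2: tick 1 -> clock=4.
Op 3: insert c.com -> 10.0.0.4 (expiry=4+1=5). clock=4
Op 4: insert c.com -> 10.0.0.2 (expiry=4+2=6). clock=4
Op 5: tick 5 -> clock=9. purged={c.com}
Op 6: insert c.com -> 10.0.0.3 (expiry=9+3=12). clock=9
Op 7: tick 1 -> clock=10.
Op 8: tick 3 -> clock=13. purged={c.com}
Op 9: insert a.com -> 10.0.0.2 (expiry=13+4=17). clock=13
Op 10: tick 2 -> clock=15.
Op 11: insert d.com -> 10.0.0.4 (expiry=15+8=23). clock=15
Op 12: insert c.com -> 10.0.0.2 (expiry=15+4=19). clock=15
Op 13: insert a.com -> 10.0.0.3 (expiry=15+9=24). clock=15
Op 14: tick 1 -> clock=16.
Op 15: insert d.com -> 10.0.0.3 (expiry=16+5=21). clock=16
Op 16: tick 4 -> clock=20. purged={c.com}
Op 17: tick 2 -> clock=22. purged={d.com}
Op 18: insert d.com -> 10.0.0.4 (expiry=22+4=26). clock=22
Op 19: insert d.com -> 10.0.0.3 (expiry=22+8=30). clock=22
Op 20: tick 5 -> clock=27. purged={a.com}
Op 21: tick 1 -> clock=28.
Op 22: insert b.com -> 10.0.0.4 (expiry=28+3=31). clock=28
lookup c.com: not in cache (expired or never inserted)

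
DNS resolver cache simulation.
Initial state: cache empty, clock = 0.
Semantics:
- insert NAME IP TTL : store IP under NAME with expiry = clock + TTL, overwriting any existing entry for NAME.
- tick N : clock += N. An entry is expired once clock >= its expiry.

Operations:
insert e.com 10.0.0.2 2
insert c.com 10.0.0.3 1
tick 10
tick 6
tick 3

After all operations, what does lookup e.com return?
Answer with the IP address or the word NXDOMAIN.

Answer: NXDOMAIN

Derivation:
Op 1: insert e.com -> 10.0.0.2 (expiry=0+2=2). clock=0
Op 2: insert c.com -> 10.0.0.3 (expiry=0+1=1). clock=0
Op 3: tick 10 -> clock=10. purged={c.com,e.com}
Op 4: tick 6 -> clock=16.
Op 5: tick 3 -> clock=19.
lookup e.com: not in cache (expired or never inserted)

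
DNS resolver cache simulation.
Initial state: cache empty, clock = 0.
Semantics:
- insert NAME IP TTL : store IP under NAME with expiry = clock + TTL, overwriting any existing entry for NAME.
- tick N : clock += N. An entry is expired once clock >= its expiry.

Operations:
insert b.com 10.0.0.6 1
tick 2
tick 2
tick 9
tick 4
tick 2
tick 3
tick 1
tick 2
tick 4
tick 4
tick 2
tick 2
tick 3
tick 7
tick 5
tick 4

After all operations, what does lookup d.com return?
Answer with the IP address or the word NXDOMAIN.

Op 1: insert b.com -> 10.0.0.6 (expiry=0+1=1). clock=0
Op 2: tick 2 -> clock=2. purged={b.com}
Op 3: tick 2 -> clock=4.
Op 4: tick 9 -> clock=13.
Op 5: tick 4 -> clock=17.
Op 6: tick 2 -> clock=19.
Op 7: tick 3 -> clock=22.
Op 8: tick 1 -> clock=23.
Op 9: tick 2 -> clock=25.
Op 10: tick 4 -> clock=29.
Op 11: tick 4 -> clock=33.
Op 12: tick 2 -> clock=35.
Op 13: tick 2 -> clock=37.
Op 14: tick 3 -> clock=40.
Op 15: tick 7 -> clock=47.
Op 16: tick 5 -> clock=52.
Op 17: tick 4 -> clock=56.
lookup d.com: not in cache (expired or never inserted)

Answer: NXDOMAIN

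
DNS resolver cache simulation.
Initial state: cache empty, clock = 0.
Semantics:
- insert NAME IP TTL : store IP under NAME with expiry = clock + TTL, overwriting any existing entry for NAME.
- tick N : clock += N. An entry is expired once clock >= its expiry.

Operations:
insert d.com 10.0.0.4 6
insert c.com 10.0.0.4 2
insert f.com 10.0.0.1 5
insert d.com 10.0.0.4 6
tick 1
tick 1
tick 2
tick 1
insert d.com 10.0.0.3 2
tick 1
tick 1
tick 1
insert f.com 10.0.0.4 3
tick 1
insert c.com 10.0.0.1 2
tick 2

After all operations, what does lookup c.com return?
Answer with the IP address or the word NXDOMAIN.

Answer: NXDOMAIN

Derivation:
Op 1: insert d.com -> 10.0.0.4 (expiry=0+6=6). clock=0
Op 2: insert c.com -> 10.0.0.4 (expiry=0+2=2). clock=0
Op 3: insert f.com -> 10.0.0.1 (expiry=0+5=5). clock=0
Op 4: insert d.com -> 10.0.0.4 (expiry=0+6=6). clock=0
Op 5: tick 1 -> clock=1.
Op 6: tick 1 -> clock=2. purged={c.com}
Op 7: tick 2 -> clock=4.
Op 8: tick 1 -> clock=5. purged={f.com}
Op 9: insert d.com -> 10.0.0.3 (expiry=5+2=7). clock=5
Op 10: tick 1 -> clock=6.
Op 11: tick 1 -> clock=7. purged={d.com}
Op 12: tick 1 -> clock=8.
Op 13: insert f.com -> 10.0.0.4 (expiry=8+3=11). clock=8
Op 14: tick 1 -> clock=9.
Op 15: insert c.com -> 10.0.0.1 (expiry=9+2=11). clock=9
Op 16: tick 2 -> clock=11. purged={c.com,f.com}
lookup c.com: not in cache (expired or never inserted)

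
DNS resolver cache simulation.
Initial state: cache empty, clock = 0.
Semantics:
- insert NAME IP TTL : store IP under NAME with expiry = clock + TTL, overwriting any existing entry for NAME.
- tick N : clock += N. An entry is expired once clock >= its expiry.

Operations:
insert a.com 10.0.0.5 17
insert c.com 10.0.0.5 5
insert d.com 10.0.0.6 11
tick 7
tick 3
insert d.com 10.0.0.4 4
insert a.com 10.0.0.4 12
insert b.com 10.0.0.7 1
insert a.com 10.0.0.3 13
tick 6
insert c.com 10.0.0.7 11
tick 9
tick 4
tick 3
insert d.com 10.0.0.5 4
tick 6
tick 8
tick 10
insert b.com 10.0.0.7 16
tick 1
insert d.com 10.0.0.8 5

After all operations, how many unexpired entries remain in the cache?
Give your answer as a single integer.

Op 1: insert a.com -> 10.0.0.5 (expiry=0+17=17). clock=0
Op 2: insert c.com -> 10.0.0.5 (expiry=0+5=5). clock=0
Op 3: insert d.com -> 10.0.0.6 (expiry=0+11=11). clock=0
Op 4: tick 7 -> clock=7. purged={c.com}
Op 5: tick 3 -> clock=10.
Op 6: insert d.com -> 10.0.0.4 (expiry=10+4=14). clock=10
Op 7: insert a.com -> 10.0.0.4 (expiry=10+12=22). clock=10
Op 8: insert b.com -> 10.0.0.7 (expiry=10+1=11). clock=10
Op 9: insert a.com -> 10.0.0.3 (expiry=10+13=23). clock=10
Op 10: tick 6 -> clock=16. purged={b.com,d.com}
Op 11: insert c.com -> 10.0.0.7 (expiry=16+11=27). clock=16
Op 12: tick 9 -> clock=25. purged={a.com}
Op 13: tick 4 -> clock=29. purged={c.com}
Op 14: tick 3 -> clock=32.
Op 15: insert d.com -> 10.0.0.5 (expiry=32+4=36). clock=32
Op 16: tick 6 -> clock=38. purged={d.com}
Op 17: tick 8 -> clock=46.
Op 18: tick 10 -> clock=56.
Op 19: insert b.com -> 10.0.0.7 (expiry=56+16=72). clock=56
Op 20: tick 1 -> clock=57.
Op 21: insert d.com -> 10.0.0.8 (expiry=57+5=62). clock=57
Final cache (unexpired): {b.com,d.com} -> size=2

Answer: 2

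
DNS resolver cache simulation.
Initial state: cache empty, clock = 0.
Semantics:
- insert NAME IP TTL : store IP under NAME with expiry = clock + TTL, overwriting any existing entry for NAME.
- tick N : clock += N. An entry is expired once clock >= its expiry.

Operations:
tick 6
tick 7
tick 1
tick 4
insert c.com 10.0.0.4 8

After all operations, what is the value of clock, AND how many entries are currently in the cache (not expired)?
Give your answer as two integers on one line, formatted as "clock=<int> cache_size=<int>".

Op 1: tick 6 -> clock=6.
Op 2: tick 7 -> clock=13.
Op 3: tick 1 -> clock=14.
Op 4: tick 4 -> clock=18.
Op 5: insert c.com -> 10.0.0.4 (expiry=18+8=26). clock=18
Final clock = 18
Final cache (unexpired): {c.com} -> size=1

Answer: clock=18 cache_size=1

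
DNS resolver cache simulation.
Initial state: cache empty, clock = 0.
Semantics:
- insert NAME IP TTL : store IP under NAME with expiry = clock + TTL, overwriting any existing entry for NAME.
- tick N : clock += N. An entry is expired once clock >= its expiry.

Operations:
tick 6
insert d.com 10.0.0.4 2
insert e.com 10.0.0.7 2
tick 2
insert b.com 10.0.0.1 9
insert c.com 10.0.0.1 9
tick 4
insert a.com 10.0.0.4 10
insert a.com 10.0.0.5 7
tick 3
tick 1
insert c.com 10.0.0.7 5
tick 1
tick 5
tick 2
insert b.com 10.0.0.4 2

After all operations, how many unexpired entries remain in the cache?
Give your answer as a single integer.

Answer: 1

Derivation:
Op 1: tick 6 -> clock=6.
Op 2: insert d.com -> 10.0.0.4 (expiry=6+2=8). clock=6
Op 3: insert e.com -> 10.0.0.7 (expiry=6+2=8). clock=6
Op 4: tick 2 -> clock=8. purged={d.com,e.com}
Op 5: insert b.com -> 10.0.0.1 (expiry=8+9=17). clock=8
Op 6: insert c.com -> 10.0.0.1 (expiry=8+9=17). clock=8
Op 7: tick 4 -> clock=12.
Op 8: insert a.com -> 10.0.0.4 (expiry=12+10=22). clock=12
Op 9: insert a.com -> 10.0.0.5 (expiry=12+7=19). clock=12
Op 10: tick 3 -> clock=15.
Op 11: tick 1 -> clock=16.
Op 12: insert c.com -> 10.0.0.7 (expiry=16+5=21). clock=16
Op 13: tick 1 -> clock=17. purged={b.com}
Op 14: tick 5 -> clock=22. purged={a.com,c.com}
Op 15: tick 2 -> clock=24.
Op 16: insert b.com -> 10.0.0.4 (expiry=24+2=26). clock=24
Final cache (unexpired): {b.com} -> size=1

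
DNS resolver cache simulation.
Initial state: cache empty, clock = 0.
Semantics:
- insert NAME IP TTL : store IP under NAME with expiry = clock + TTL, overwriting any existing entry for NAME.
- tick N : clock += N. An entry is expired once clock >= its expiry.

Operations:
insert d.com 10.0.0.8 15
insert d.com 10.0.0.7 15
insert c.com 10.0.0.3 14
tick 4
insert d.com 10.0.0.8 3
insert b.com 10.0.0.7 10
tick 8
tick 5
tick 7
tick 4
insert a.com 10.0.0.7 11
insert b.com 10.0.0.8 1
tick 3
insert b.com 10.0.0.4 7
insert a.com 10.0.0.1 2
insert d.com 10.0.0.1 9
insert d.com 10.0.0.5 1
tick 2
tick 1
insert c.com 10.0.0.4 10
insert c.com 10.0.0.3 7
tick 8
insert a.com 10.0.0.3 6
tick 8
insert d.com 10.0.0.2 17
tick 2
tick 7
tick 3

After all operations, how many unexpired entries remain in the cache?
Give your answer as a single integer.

Op 1: insert d.com -> 10.0.0.8 (expiry=0+15=15). clock=0
Op 2: insert d.com -> 10.0.0.7 (expiry=0+15=15). clock=0
Op 3: insert c.com -> 10.0.0.3 (expiry=0+14=14). clock=0
Op 4: tick 4 -> clock=4.
Op 5: insert d.com -> 10.0.0.8 (expiry=4+3=7). clock=4
Op 6: insert b.com -> 10.0.0.7 (expiry=4+10=14). clock=4
Op 7: tick 8 -> clock=12. purged={d.com}
Op 8: tick 5 -> clock=17. purged={b.com,c.com}
Op 9: tick 7 -> clock=24.
Op 10: tick 4 -> clock=28.
Op 11: insert a.com -> 10.0.0.7 (expiry=28+11=39). clock=28
Op 12: insert b.com -> 10.0.0.8 (expiry=28+1=29). clock=28
Op 13: tick 3 -> clock=31. purged={b.com}
Op 14: insert b.com -> 10.0.0.4 (expiry=31+7=38). clock=31
Op 15: insert a.com -> 10.0.0.1 (expiry=31+2=33). clock=31
Op 16: insert d.com -> 10.0.0.1 (expiry=31+9=40). clock=31
Op 17: insert d.com -> 10.0.0.5 (expiry=31+1=32). clock=31
Op 18: tick 2 -> clock=33. purged={a.com,d.com}
Op 19: tick 1 -> clock=34.
Op 20: insert c.com -> 10.0.0.4 (expiry=34+10=44). clock=34
Op 21: insert c.com -> 10.0.0.3 (expiry=34+7=41). clock=34
Op 22: tick 8 -> clock=42. purged={b.com,c.com}
Op 23: insert a.com -> 10.0.0.3 (expiry=42+6=48). clock=42
Op 24: tick 8 -> clock=50. purged={a.com}
Op 25: insert d.com -> 10.0.0.2 (expiry=50+17=67). clock=50
Op 26: tick 2 -> clock=52.
Op 27: tick 7 -> clock=59.
Op 28: tick 3 -> clock=62.
Final cache (unexpired): {d.com} -> size=1

Answer: 1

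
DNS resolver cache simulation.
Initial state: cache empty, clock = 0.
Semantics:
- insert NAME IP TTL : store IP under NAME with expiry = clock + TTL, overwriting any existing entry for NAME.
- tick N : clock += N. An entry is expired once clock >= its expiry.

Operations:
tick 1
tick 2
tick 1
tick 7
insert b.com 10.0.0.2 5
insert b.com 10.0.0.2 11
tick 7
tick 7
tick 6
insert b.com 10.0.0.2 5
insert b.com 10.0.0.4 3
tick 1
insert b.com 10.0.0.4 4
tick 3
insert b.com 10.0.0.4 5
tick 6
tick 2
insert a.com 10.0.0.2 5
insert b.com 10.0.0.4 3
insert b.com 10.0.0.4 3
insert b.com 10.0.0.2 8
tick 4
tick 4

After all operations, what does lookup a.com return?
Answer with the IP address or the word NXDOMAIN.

Op 1: tick 1 -> clock=1.
Op 2: tick 2 -> clock=3.
Op 3: tick 1 -> clock=4.
Op 4: tick 7 -> clock=11.
Op 5: insert b.com -> 10.0.0.2 (expiry=11+5=16). clock=11
Op 6: insert b.com -> 10.0.0.2 (expiry=11+11=22). clock=11
Op 7: tick 7 -> clock=18.
Op 8: tick 7 -> clock=25. purged={b.com}
Op 9: tick 6 -> clock=31.
Op 10: insert b.com -> 10.0.0.2 (expiry=31+5=36). clock=31
Op 11: insert b.com -> 10.0.0.4 (expiry=31+3=34). clock=31
Op 12: tick 1 -> clock=32.
Op 13: insert b.com -> 10.0.0.4 (expiry=32+4=36). clock=32
Op 14: tick 3 -> clock=35.
Op 15: insert b.com -> 10.0.0.4 (expiry=35+5=40). clock=35
Op 16: tick 6 -> clock=41. purged={b.com}
Op 17: tick 2 -> clock=43.
Op 18: insert a.com -> 10.0.0.2 (expiry=43+5=48). clock=43
Op 19: insert b.com -> 10.0.0.4 (expiry=43+3=46). clock=43
Op 20: insert b.com -> 10.0.0.4 (expiry=43+3=46). clock=43
Op 21: insert b.com -> 10.0.0.2 (expiry=43+8=51). clock=43
Op 22: tick 4 -> clock=47.
Op 23: tick 4 -> clock=51. purged={a.com,b.com}
lookup a.com: not in cache (expired or never inserted)

Answer: NXDOMAIN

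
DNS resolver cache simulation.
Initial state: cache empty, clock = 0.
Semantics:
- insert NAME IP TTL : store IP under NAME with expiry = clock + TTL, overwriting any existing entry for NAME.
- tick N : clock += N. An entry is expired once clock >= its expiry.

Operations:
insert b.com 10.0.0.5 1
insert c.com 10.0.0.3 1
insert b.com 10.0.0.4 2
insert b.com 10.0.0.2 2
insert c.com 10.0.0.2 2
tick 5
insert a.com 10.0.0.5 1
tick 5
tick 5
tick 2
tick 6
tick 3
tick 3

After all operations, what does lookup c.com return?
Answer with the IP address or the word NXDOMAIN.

Op 1: insert b.com -> 10.0.0.5 (expiry=0+1=1). clock=0
Op 2: insert c.com -> 10.0.0.3 (expiry=0+1=1). clock=0
Op 3: insert b.com -> 10.0.0.4 (expiry=0+2=2). clock=0
Op 4: insert b.com -> 10.0.0.2 (expiry=0+2=2). clock=0
Op 5: insert c.com -> 10.0.0.2 (expiry=0+2=2). clock=0
Op 6: tick 5 -> clock=5. purged={b.com,c.com}
Op 7: insert a.com -> 10.0.0.5 (expiry=5+1=6). clock=5
Op 8: tick 5 -> clock=10. purged={a.com}
Op 9: tick 5 -> clock=15.
Op 10: tick 2 -> clock=17.
Op 11: tick 6 -> clock=23.
Op 12: tick 3 -> clock=26.
Op 13: tick 3 -> clock=29.
lookup c.com: not in cache (expired or never inserted)

Answer: NXDOMAIN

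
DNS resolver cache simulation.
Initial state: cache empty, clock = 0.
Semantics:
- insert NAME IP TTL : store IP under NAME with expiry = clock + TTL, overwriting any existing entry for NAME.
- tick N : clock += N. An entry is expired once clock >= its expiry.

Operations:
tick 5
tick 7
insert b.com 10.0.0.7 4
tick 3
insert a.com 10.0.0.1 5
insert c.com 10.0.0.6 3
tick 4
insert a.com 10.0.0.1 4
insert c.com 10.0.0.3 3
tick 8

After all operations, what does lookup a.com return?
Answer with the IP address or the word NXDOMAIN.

Answer: NXDOMAIN

Derivation:
Op 1: tick 5 -> clock=5.
Op 2: tick 7 -> clock=12.
Op 3: insert b.com -> 10.0.0.7 (expiry=12+4=16). clock=12
Op 4: tick 3 -> clock=15.
Op 5: insert a.com -> 10.0.0.1 (expiry=15+5=20). clock=15
Op 6: insert c.com -> 10.0.0.6 (expiry=15+3=18). clock=15
Op 7: tick 4 -> clock=19. purged={b.com,c.com}
Op 8: insert a.com -> 10.0.0.1 (expiry=19+4=23). clock=19
Op 9: insert c.com -> 10.0.0.3 (expiry=19+3=22). clock=19
Op 10: tick 8 -> clock=27. purged={a.com,c.com}
lookup a.com: not in cache (expired or never inserted)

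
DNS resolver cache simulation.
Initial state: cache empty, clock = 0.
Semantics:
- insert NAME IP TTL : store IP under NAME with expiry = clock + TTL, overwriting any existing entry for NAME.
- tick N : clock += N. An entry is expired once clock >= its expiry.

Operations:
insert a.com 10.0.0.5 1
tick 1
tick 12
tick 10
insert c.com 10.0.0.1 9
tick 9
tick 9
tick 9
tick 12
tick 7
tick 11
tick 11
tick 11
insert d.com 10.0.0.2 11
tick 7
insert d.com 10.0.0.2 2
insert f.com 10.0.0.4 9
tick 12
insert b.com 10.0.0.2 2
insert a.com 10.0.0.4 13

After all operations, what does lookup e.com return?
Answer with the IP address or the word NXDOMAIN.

Answer: NXDOMAIN

Derivation:
Op 1: insert a.com -> 10.0.0.5 (expiry=0+1=1). clock=0
Op 2: tick 1 -> clock=1. purged={a.com}
Op 3: tick 12 -> clock=13.
Op 4: tick 10 -> clock=23.
Op 5: insert c.com -> 10.0.0.1 (expiry=23+9=32). clock=23
Op 6: tick 9 -> clock=32. purged={c.com}
Op 7: tick 9 -> clock=41.
Op 8: tick 9 -> clock=50.
Op 9: tick 12 -> clock=62.
Op 10: tick 7 -> clock=69.
Op 11: tick 11 -> clock=80.
Op 12: tick 11 -> clock=91.
Op 13: tick 11 -> clock=102.
Op 14: insert d.com -> 10.0.0.2 (expiry=102+11=113). clock=102
Op 15: tick 7 -> clock=109.
Op 16: insert d.com -> 10.0.0.2 (expiry=109+2=111). clock=109
Op 17: insert f.com -> 10.0.0.4 (expiry=109+9=118). clock=109
Op 18: tick 12 -> clock=121. purged={d.com,f.com}
Op 19: insert b.com -> 10.0.0.2 (expiry=121+2=123). clock=121
Op 20: insert a.com -> 10.0.0.4 (expiry=121+13=134). clock=121
lookup e.com: not in cache (expired or never inserted)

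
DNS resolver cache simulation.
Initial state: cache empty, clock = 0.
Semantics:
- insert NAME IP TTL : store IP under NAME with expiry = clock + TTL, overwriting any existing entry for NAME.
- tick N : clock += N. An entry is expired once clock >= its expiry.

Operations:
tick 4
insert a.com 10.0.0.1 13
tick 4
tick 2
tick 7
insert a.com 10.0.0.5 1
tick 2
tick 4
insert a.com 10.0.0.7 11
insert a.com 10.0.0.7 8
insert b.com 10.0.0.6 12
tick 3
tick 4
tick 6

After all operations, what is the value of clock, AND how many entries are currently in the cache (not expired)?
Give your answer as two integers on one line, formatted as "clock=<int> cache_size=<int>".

Answer: clock=36 cache_size=0

Derivation:
Op 1: tick 4 -> clock=4.
Op 2: insert a.com -> 10.0.0.1 (expiry=4+13=17). clock=4
Op 3: tick 4 -> clock=8.
Op 4: tick 2 -> clock=10.
Op 5: tick 7 -> clock=17. purged={a.com}
Op 6: insert a.com -> 10.0.0.5 (expiry=17+1=18). clock=17
Op 7: tick 2 -> clock=19. purged={a.com}
Op 8: tick 4 -> clock=23.
Op 9: insert a.com -> 10.0.0.7 (expiry=23+11=34). clock=23
Op 10: insert a.com -> 10.0.0.7 (expiry=23+8=31). clock=23
Op 11: insert b.com -> 10.0.0.6 (expiry=23+12=35). clock=23
Op 12: tick 3 -> clock=26.
Op 13: tick 4 -> clock=30.
Op 14: tick 6 -> clock=36. purged={a.com,b.com}
Final clock = 36
Final cache (unexpired): {} -> size=0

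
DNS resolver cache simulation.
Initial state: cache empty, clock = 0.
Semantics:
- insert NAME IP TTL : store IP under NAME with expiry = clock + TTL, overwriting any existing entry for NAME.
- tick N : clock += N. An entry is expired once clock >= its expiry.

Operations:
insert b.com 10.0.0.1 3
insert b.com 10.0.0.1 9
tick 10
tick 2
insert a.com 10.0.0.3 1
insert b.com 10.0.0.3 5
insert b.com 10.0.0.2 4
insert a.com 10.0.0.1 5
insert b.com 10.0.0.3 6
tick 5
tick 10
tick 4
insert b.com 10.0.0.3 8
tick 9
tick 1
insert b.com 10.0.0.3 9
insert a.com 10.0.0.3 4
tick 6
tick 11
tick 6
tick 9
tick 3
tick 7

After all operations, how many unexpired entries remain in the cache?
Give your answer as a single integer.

Op 1: insert b.com -> 10.0.0.1 (expiry=0+3=3). clock=0
Op 2: insert b.com -> 10.0.0.1 (expiry=0+9=9). clock=0
Op 3: tick 10 -> clock=10. purged={b.com}
Op 4: tick 2 -> clock=12.
Op 5: insert a.com -> 10.0.0.3 (expiry=12+1=13). clock=12
Op 6: insert b.com -> 10.0.0.3 (expiry=12+5=17). clock=12
Op 7: insert b.com -> 10.0.0.2 (expiry=12+4=16). clock=12
Op 8: insert a.com -> 10.0.0.1 (expiry=12+5=17). clock=12
Op 9: insert b.com -> 10.0.0.3 (expiry=12+6=18). clock=12
Op 10: tick 5 -> clock=17. purged={a.com}
Op 11: tick 10 -> clock=27. purged={b.com}
Op 12: tick 4 -> clock=31.
Op 13: insert b.com -> 10.0.0.3 (expiry=31+8=39). clock=31
Op 14: tick 9 -> clock=40. purged={b.com}
Op 15: tick 1 -> clock=41.
Op 16: insert b.com -> 10.0.0.3 (expiry=41+9=50). clock=41
Op 17: insert a.com -> 10.0.0.3 (expiry=41+4=45). clock=41
Op 18: tick 6 -> clock=47. purged={a.com}
Op 19: tick 11 -> clock=58. purged={b.com}
Op 20: tick 6 -> clock=64.
Op 21: tick 9 -> clock=73.
Op 22: tick 3 -> clock=76.
Op 23: tick 7 -> clock=83.
Final cache (unexpired): {} -> size=0

Answer: 0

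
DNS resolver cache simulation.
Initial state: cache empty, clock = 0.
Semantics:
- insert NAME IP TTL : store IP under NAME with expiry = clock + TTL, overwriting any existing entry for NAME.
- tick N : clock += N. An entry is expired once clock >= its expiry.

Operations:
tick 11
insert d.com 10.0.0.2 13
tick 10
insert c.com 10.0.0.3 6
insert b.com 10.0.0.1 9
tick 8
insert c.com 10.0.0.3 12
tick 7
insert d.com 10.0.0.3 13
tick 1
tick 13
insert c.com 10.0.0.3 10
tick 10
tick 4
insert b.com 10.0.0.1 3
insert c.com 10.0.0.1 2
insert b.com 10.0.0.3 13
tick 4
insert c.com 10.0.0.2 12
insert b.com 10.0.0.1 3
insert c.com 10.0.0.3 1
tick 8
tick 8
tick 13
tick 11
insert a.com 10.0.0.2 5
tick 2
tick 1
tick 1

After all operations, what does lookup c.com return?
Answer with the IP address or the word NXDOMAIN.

Op 1: tick 11 -> clock=11.
Op 2: insert d.com -> 10.0.0.2 (expiry=11+13=24). clock=11
Op 3: tick 10 -> clock=21.
Op 4: insert c.com -> 10.0.0.3 (expiry=21+6=27). clock=21
Op 5: insert b.com -> 10.0.0.1 (expiry=21+9=30). clock=21
Op 6: tick 8 -> clock=29. purged={c.com,d.com}
Op 7: insert c.com -> 10.0.0.3 (expiry=29+12=41). clock=29
Op 8: tick 7 -> clock=36. purged={b.com}
Op 9: insert d.com -> 10.0.0.3 (expiry=36+13=49). clock=36
Op 10: tick 1 -> clock=37.
Op 11: tick 13 -> clock=50. purged={c.com,d.com}
Op 12: insert c.com -> 10.0.0.3 (expiry=50+10=60). clock=50
Op 13: tick 10 -> clock=60. purged={c.com}
Op 14: tick 4 -> clock=64.
Op 15: insert b.com -> 10.0.0.1 (expiry=64+3=67). clock=64
Op 16: insert c.com -> 10.0.0.1 (expiry=64+2=66). clock=64
Op 17: insert b.com -> 10.0.0.3 (expiry=64+13=77). clock=64
Op 18: tick 4 -> clock=68. purged={c.com}
Op 19: insert c.com -> 10.0.0.2 (expiry=68+12=80). clock=68
Op 20: insert b.com -> 10.0.0.1 (expiry=68+3=71). clock=68
Op 21: insert c.com -> 10.0.0.3 (expiry=68+1=69). clock=68
Op 22: tick 8 -> clock=76. purged={b.com,c.com}
Op 23: tick 8 -> clock=84.
Op 24: tick 13 -> clock=97.
Op 25: tick 11 -> clock=108.
Op 26: insert a.com -> 10.0.0.2 (expiry=108+5=113). clock=108
Op 27: tick 2 -> clock=110.
Op 28: tick 1 -> clock=111.
Op 29: tick 1 -> clock=112.
lookup c.com: not in cache (expired or never inserted)

Answer: NXDOMAIN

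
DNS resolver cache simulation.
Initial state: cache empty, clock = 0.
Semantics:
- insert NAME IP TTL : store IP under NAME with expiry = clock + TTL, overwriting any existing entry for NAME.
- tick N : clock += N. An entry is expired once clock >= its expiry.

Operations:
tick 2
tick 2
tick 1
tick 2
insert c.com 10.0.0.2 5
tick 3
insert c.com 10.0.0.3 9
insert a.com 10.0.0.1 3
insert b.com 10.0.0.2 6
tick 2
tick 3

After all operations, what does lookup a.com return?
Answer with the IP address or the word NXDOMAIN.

Op 1: tick 2 -> clock=2.
Op 2: tick 2 -> clock=4.
Op 3: tick 1 -> clock=5.
Op 4: tick 2 -> clock=7.
Op 5: insert c.com -> 10.0.0.2 (expiry=7+5=12). clock=7
Op 6: tick 3 -> clock=10.
Op 7: insert c.com -> 10.0.0.3 (expiry=10+9=19). clock=10
Op 8: insert a.com -> 10.0.0.1 (expiry=10+3=13). clock=10
Op 9: insert b.com -> 10.0.0.2 (expiry=10+6=16). clock=10
Op 10: tick 2 -> clock=12.
Op 11: tick 3 -> clock=15. purged={a.com}
lookup a.com: not in cache (expired or never inserted)

Answer: NXDOMAIN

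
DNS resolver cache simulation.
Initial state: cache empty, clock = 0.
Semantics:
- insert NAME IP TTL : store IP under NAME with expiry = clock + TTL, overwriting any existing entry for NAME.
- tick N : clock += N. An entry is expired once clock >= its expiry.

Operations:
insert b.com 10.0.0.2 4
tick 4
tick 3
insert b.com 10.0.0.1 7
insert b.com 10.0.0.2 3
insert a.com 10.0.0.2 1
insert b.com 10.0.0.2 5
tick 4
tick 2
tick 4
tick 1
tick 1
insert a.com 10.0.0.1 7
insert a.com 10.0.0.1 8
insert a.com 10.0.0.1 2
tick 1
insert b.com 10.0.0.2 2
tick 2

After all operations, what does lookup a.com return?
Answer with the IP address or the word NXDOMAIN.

Answer: NXDOMAIN

Derivation:
Op 1: insert b.com -> 10.0.0.2 (expiry=0+4=4). clock=0
Op 2: tick 4 -> clock=4. purged={b.com}
Op 3: tick 3 -> clock=7.
Op 4: insert b.com -> 10.0.0.1 (expiry=7+7=14). clock=7
Op 5: insert b.com -> 10.0.0.2 (expiry=7+3=10). clock=7
Op 6: insert a.com -> 10.0.0.2 (expiry=7+1=8). clock=7
Op 7: insert b.com -> 10.0.0.2 (expiry=7+5=12). clock=7
Op 8: tick 4 -> clock=11. purged={a.com}
Op 9: tick 2 -> clock=13. purged={b.com}
Op 10: tick 4 -> clock=17.
Op 11: tick 1 -> clock=18.
Op 12: tick 1 -> clock=19.
Op 13: insert a.com -> 10.0.0.1 (expiry=19+7=26). clock=19
Op 14: insert a.com -> 10.0.0.1 (expiry=19+8=27). clock=19
Op 15: insert a.com -> 10.0.0.1 (expiry=19+2=21). clock=19
Op 16: tick 1 -> clock=20.
Op 17: insert b.com -> 10.0.0.2 (expiry=20+2=22). clock=20
Op 18: tick 2 -> clock=22. purged={a.com,b.com}
lookup a.com: not in cache (expired or never inserted)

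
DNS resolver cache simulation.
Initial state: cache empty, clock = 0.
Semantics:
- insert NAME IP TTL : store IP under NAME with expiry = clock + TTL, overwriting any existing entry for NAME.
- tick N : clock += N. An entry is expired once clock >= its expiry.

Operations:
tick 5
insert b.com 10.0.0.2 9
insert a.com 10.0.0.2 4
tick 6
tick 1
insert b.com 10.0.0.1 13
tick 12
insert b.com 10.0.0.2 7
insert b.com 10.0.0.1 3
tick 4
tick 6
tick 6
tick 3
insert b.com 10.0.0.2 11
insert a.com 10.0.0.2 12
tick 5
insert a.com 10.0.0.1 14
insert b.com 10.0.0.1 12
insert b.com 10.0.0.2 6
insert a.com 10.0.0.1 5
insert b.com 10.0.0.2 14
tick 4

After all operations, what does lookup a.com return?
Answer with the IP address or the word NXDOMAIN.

Answer: 10.0.0.1

Derivation:
Op 1: tick 5 -> clock=5.
Op 2: insert b.com -> 10.0.0.2 (expiry=5+9=14). clock=5
Op 3: insert a.com -> 10.0.0.2 (expiry=5+4=9). clock=5
Op 4: tick 6 -> clock=11. purged={a.com}
Op 5: tick 1 -> clock=12.
Op 6: insert b.com -> 10.0.0.1 (expiry=12+13=25). clock=12
Op 7: tick 12 -> clock=24.
Op 8: insert b.com -> 10.0.0.2 (expiry=24+7=31). clock=24
Op 9: insert b.com -> 10.0.0.1 (expiry=24+3=27). clock=24
Op 10: tick 4 -> clock=28. purged={b.com}
Op 11: tick 6 -> clock=34.
Op 12: tick 6 -> clock=40.
Op 13: tick 3 -> clock=43.
Op 14: insert b.com -> 10.0.0.2 (expiry=43+11=54). clock=43
Op 15: insert a.com -> 10.0.0.2 (expiry=43+12=55). clock=43
Op 16: tick 5 -> clock=48.
Op 17: insert a.com -> 10.0.0.1 (expiry=48+14=62). clock=48
Op 18: insert b.com -> 10.0.0.1 (expiry=48+12=60). clock=48
Op 19: insert b.com -> 10.0.0.2 (expiry=48+6=54). clock=48
Op 20: insert a.com -> 10.0.0.1 (expiry=48+5=53). clock=48
Op 21: insert b.com -> 10.0.0.2 (expiry=48+14=62). clock=48
Op 22: tick 4 -> clock=52.
lookup a.com: present, ip=10.0.0.1 expiry=53 > clock=52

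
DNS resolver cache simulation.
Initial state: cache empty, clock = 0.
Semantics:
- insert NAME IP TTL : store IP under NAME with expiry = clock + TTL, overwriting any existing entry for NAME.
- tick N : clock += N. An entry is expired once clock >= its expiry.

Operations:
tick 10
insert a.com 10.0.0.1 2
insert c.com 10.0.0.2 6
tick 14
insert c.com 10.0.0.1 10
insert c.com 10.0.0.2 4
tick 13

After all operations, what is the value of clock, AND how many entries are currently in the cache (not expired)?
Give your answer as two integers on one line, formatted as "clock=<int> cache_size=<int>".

Answer: clock=37 cache_size=0

Derivation:
Op 1: tick 10 -> clock=10.
Op 2: insert a.com -> 10.0.0.1 (expiry=10+2=12). clock=10
Op 3: insert c.com -> 10.0.0.2 (expiry=10+6=16). clock=10
Op 4: tick 14 -> clock=24. purged={a.com,c.com}
Op 5: insert c.com -> 10.0.0.1 (expiry=24+10=34). clock=24
Op 6: insert c.com -> 10.0.0.2 (expiry=24+4=28). clock=24
Op 7: tick 13 -> clock=37. purged={c.com}
Final clock = 37
Final cache (unexpired): {} -> size=0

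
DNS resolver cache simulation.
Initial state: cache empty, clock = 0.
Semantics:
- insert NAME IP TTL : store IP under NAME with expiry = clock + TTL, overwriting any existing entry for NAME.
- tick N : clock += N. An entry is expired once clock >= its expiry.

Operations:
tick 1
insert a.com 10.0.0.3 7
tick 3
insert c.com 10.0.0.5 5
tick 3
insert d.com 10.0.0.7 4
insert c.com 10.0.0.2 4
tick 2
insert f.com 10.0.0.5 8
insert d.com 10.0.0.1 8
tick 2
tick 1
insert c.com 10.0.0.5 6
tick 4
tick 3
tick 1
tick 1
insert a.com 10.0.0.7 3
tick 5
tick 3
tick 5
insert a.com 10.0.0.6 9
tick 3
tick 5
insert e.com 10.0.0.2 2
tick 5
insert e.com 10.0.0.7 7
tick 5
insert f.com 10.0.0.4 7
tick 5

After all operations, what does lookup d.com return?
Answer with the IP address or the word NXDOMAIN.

Answer: NXDOMAIN

Derivation:
Op 1: tick 1 -> clock=1.
Op 2: insert a.com -> 10.0.0.3 (expiry=1+7=8). clock=1
Op 3: tick 3 -> clock=4.
Op 4: insert c.com -> 10.0.0.5 (expiry=4+5=9). clock=4
Op 5: tick 3 -> clock=7.
Op 6: insert d.com -> 10.0.0.7 (expiry=7+4=11). clock=7
Op 7: insert c.com -> 10.0.0.2 (expiry=7+4=11). clock=7
Op 8: tick 2 -> clock=9. purged={a.com}
Op 9: insert f.com -> 10.0.0.5 (expiry=9+8=17). clock=9
Op 10: insert d.com -> 10.0.0.1 (expiry=9+8=17). clock=9
Op 11: tick 2 -> clock=11. purged={c.com}
Op 12: tick 1 -> clock=12.
Op 13: insert c.com -> 10.0.0.5 (expiry=12+6=18). clock=12
Op 14: tick 4 -> clock=16.
Op 15: tick 3 -> clock=19. purged={c.com,d.com,f.com}
Op 16: tick 1 -> clock=20.
Op 17: tick 1 -> clock=21.
Op 18: insert a.com -> 10.0.0.7 (expiry=21+3=24). clock=21
Op 19: tick 5 -> clock=26. purged={a.com}
Op 20: tick 3 -> clock=29.
Op 21: tick 5 -> clock=34.
Op 22: insert a.com -> 10.0.0.6 (expiry=34+9=43). clock=34
Op 23: tick 3 -> clock=37.
Op 24: tick 5 -> clock=42.
Op 25: insert e.com -> 10.0.0.2 (expiry=42+2=44). clock=42
Op 26: tick 5 -> clock=47. purged={a.com,e.com}
Op 27: insert e.com -> 10.0.0.7 (expiry=47+7=54). clock=47
Op 28: tick 5 -> clock=52.
Op 29: insert f.com -> 10.0.0.4 (expiry=52+7=59). clock=52
Op 30: tick 5 -> clock=57. purged={e.com}
lookup d.com: not in cache (expired or never inserted)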